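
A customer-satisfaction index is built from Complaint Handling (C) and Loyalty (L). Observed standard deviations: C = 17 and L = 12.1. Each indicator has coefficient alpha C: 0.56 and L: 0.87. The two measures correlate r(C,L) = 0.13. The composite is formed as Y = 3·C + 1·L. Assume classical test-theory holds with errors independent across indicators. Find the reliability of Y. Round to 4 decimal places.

Var(Y) = 3²·17² + 12.1² + 2·[3·17·12.1·0.13] = 2747.41 + 160.446 = 2907.86.
Under uncorrelated errors the observed covariances equal the true-score covariances, so only the own-variance terms attenuate.
True-score variance = [3²·17²·0.56 + 12.1²·0.87] + 160.446 = 1583.94 + 160.446 = 1744.38.
Reliability = 1744.38 / 2907.86 = 0.5999.

0.5999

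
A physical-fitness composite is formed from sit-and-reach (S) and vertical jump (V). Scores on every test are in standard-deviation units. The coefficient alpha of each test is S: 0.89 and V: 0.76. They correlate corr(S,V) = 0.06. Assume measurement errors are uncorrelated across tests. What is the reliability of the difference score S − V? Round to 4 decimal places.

0.8138

Var(S−V) = 1 + 1 − 2·0.06 = 2 − 0.12 = 1.88.
Because errors are independent across components, Cov(Tᵢ,Tⱼ) = Cov(Xᵢ,Xⱼ); the off-diagonal part of the true-score variance is the same as above.
True-score variance = [0.89 + 0.76] − 0.12 = 1.65 − 0.12 = 1.53.
Reliability = 1.53 / 1.88 = 0.8138.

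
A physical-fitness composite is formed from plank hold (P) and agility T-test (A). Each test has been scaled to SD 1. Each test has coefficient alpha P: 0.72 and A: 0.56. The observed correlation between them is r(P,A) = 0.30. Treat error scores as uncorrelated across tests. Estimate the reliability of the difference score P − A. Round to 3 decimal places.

0.486

Var(P−A) = 1 + 1 − 2·0.30 = 2 − 0.6 = 1.4.
Under uncorrelated errors the observed covariances equal the true-score covariances, so only the own-variance terms attenuate.
True-score variance = [0.72 + 0.56] − 0.6 = 1.28 − 0.6 = 0.68.
Reliability = 0.68 / 1.4 = 0.486.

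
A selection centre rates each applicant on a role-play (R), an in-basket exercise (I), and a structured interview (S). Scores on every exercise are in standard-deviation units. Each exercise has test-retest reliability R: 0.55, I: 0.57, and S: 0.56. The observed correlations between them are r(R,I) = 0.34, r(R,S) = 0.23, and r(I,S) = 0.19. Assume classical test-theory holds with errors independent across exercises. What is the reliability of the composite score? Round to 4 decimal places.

0.7080

Var(R+I+S) = 3 + 2·[0.34 + 0.23 + 0.19] = 3 + 1.52 = 4.52.
Because errors are independent across components, Cov(Tᵢ,Tⱼ) = Cov(Xᵢ,Xⱼ); the off-diagonal part of the true-score variance is the same as above.
True-score variance = [0.55 + 0.57 + 0.56] + 1.52 = 1.68 + 1.52 = 3.2.
Reliability = 3.2 / 4.52 = 0.7080.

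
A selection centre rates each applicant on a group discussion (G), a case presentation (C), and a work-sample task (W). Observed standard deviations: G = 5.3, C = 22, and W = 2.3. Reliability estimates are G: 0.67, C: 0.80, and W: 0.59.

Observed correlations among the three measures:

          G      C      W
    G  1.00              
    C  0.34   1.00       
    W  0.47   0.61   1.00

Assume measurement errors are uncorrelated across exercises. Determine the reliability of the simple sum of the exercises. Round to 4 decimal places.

0.8384

Var(G+C+W) = 5.3² + 22² + 2.3² + 2·[5.3·22·0.34 + 5.3·2.3·0.47 + 22·2.3·0.61] = 517.38 + 152.479 = 669.859.
Because errors are independent across components, Cov(Tᵢ,Tⱼ) = Cov(Xᵢ,Xⱼ); the off-diagonal part of the true-score variance is the same as above.
True-score variance = [5.3²·0.67 + 22²·0.80 + 2.3²·0.59] + 152.479 = 409.141 + 152.479 = 561.62.
Reliability = 561.62 / 669.859 = 0.8384.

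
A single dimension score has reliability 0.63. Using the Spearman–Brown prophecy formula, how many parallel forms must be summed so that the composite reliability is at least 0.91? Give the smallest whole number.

k ≥ ρ*(1−ρ₁)/(ρ₁(1−ρ*)) = 0.91·0.37 / (0.63·0.09) = 5.938.
Smallest integer k = 6.

6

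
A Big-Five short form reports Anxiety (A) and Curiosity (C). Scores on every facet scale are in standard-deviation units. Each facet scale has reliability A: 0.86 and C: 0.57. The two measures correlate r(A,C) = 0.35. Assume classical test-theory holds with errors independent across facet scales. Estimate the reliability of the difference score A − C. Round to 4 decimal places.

Var(A−C) = 1 + 1 − 2·0.35 = 2 − 0.7 = 1.3.
Because errors are independent across components, Cov(Tᵢ,Tⱼ) = Cov(Xᵢ,Xⱼ); the off-diagonal part of the true-score variance is the same as above.
True-score variance = [0.86 + 0.57] − 0.7 = 1.43 − 0.7 = 0.73.
Reliability = 0.73 / 1.3 = 0.5615.

0.5615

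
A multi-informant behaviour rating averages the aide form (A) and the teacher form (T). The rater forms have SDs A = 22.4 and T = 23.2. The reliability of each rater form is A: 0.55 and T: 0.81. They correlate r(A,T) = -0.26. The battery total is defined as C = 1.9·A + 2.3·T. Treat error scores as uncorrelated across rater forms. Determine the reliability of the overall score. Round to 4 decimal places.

Var(C) = 1.9²·22.4² + 2.3²·23.2² + 2·[4.37·22.4·23.2·(-0.26)] = 4658.64 − 1180.92 = 3477.72.
With uncorrelated errors the cross-covariances are all true-score covariance, so they carry over unchanged; only the diagonal terms shrink to ρᵢσᵢ².
True-score variance = [1.9²·22.4²·0.55 + 2.3²·23.2²·0.81] − 1180.92 = 3302.55 − 1180.92 = 2121.63.
Reliability = 2121.63 / 3477.72 = 0.6101.

0.6101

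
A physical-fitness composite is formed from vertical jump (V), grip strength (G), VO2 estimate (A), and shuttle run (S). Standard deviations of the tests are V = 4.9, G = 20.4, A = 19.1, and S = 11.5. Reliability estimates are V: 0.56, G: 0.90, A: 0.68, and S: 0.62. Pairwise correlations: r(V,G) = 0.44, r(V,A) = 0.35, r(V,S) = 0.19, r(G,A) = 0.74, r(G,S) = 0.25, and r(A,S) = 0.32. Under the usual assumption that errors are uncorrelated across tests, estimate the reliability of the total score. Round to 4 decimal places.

0.8874

Var(V+G+A+S) = 4.9² + 20.4² + 19.1² + 11.5² + 2·[4.9·20.4·0.44 + 4.9·19.1·0.35 + 4.9·11.5·0.19 + 20.4·19.1·0.74 + 20.4·11.5·0.25 + 19.1·11.5·0.32] = 937.23 + 1009.43 = 1946.66.
With uncorrelated errors the cross-covariances are all true-score covariance, so they carry over unchanged; only the diagonal terms shrink to ρᵢσᵢ².
True-score variance = [4.9²·0.56 + 20.4²·0.90 + 19.1²·0.68 + 11.5²·0.62] + 1009.43 = 718.055 + 1009.43 = 1727.49.
Reliability = 1727.49 / 1946.66 = 0.8874.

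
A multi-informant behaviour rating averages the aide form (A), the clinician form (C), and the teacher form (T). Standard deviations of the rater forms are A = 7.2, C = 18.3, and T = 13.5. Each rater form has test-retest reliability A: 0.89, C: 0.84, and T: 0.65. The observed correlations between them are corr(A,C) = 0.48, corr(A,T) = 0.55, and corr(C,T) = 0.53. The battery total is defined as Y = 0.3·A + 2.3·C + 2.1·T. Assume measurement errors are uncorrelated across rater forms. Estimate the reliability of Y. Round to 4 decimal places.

0.8587

Var(Y) = 0.3²·7.2² + 2.3²·18.3² + 2.1²·13.5² + 2·[0.69·7.2·18.3·0.48 + 0.63·7.2·13.5·0.55 + 4.83·18.3·13.5·0.53] = 2579.96 + 1419.48 = 3999.44.
Under uncorrelated errors the observed covariances equal the true-score covariances, so only the own-variance terms attenuate.
True-score variance = [0.3²·7.2²·0.89 + 2.3²·18.3²·0.84 + 2.1²·13.5²·0.65] + 1419.48 = 2014.69 + 1419.48 = 3434.17.
Reliability = 3434.17 / 3999.44 = 0.8587.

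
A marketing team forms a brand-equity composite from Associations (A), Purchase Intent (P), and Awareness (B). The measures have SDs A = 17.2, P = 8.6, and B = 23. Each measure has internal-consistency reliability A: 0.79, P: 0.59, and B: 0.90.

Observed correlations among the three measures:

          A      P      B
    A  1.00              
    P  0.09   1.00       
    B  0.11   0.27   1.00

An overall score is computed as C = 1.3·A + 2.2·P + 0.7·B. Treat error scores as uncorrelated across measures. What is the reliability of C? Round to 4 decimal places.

Var(C) = 1.3²·17.2² + 2.2²·8.6² + 0.7²·23² + 2·[2.86·17.2·8.6·0.09 + 0.91·17.2·23·0.11 + 1.54·8.6·23·0.27] = 1117.15 + 319.839 = 1436.98.
Because errors are independent across components, Cov(Tᵢ,Tⱼ) = Cov(Xᵢ,Xⱼ); the off-diagonal part of the true-score variance is the same as above.
True-score variance = [1.3²·17.2²·0.79 + 2.2²·8.6²·0.59 + 0.7²·23²·0.90] + 319.839 = 839.465 + 319.839 = 1159.3.
Reliability = 1159.3 / 1436.98 = 0.8068.

0.8068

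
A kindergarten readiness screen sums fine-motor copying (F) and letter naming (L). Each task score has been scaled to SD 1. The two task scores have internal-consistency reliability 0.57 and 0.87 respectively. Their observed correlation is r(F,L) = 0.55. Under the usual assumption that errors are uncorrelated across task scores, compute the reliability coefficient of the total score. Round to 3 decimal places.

0.819

Var(F+L) = 2 + 2·[0.55] = 2 + 1.1 = 3.1.
With uncorrelated errors the cross-covariances are all true-score covariance, so they carry over unchanged; only the diagonal terms shrink to ρᵢσᵢ².
True-score variance = [0.57 + 0.87] + 1.1 = 1.44 + 1.1 = 2.54.
Reliability = 2.54 / 3.1 = 0.819.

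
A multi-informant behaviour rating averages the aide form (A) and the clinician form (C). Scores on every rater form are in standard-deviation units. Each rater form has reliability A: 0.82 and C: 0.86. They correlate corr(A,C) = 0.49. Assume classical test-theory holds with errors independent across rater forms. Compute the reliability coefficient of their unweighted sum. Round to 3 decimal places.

Var(A+C) = 2 + 2·[0.49] = 2 + 0.98 = 2.98.
Because errors are independent across components, Cov(Tᵢ,Tⱼ) = Cov(Xᵢ,Xⱼ); the off-diagonal part of the true-score variance is the same as above.
True-score variance = [0.82 + 0.86] + 0.98 = 1.68 + 0.98 = 2.66.
Reliability = 2.66 / 2.98 = 0.893.

0.893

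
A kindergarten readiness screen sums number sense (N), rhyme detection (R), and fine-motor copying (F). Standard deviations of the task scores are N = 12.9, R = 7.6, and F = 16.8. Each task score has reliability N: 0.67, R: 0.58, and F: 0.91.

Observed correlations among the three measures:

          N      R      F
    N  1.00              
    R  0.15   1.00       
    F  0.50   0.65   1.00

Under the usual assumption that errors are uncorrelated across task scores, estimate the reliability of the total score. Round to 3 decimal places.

Var(N+R+F) = 12.9² + 7.6² + 16.8² + 2·[12.9·7.6·0.15 + 12.9·16.8·0.50 + 7.6·16.8·0.65] = 506.41 + 412.116 = 918.526.
Under uncorrelated errors the observed covariances equal the true-score covariances, so only the own-variance terms attenuate.
True-score variance = [12.9²·0.67 + 7.6²·0.58 + 16.8²·0.91] + 412.116 = 401.834 + 412.116 = 813.95.
Reliability = 813.95 / 918.526 = 0.886.

0.886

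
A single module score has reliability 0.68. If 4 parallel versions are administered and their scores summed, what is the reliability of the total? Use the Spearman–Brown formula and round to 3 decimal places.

ρ_k = kρ / (1 + (k−1)ρ) = 4·0.68 / (1 + 3·0.68) = 2.720 / 3.040 = 0.895.

0.895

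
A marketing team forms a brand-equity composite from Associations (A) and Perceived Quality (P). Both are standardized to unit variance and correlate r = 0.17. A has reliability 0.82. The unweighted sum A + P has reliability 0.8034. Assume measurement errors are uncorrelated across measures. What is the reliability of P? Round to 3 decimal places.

Var(A+P) = 2 + 2·0.17 = 2.340.
True-score variance = ρ_A + ρ_P + 2·0.17, so 0.8034 = (0.82 + ρ_P + 0.34) / 2.340.
ρ_P = 0.8034·2.340 − 0.82 − 0.34 = 0.720.

0.720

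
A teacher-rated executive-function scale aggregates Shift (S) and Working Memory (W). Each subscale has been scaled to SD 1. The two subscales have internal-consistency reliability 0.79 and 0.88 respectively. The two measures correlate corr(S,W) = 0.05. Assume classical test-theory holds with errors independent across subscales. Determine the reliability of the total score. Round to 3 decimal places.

Var(S+W) = 2 + 2·[0.05] = 2 + 0.1 = 2.1.
Under uncorrelated errors the observed covariances equal the true-score covariances, so only the own-variance terms attenuate.
True-score variance = [0.79 + 0.88] + 0.1 = 1.67 + 0.1 = 1.77.
Reliability = 1.77 / 2.1 = 0.843.

0.843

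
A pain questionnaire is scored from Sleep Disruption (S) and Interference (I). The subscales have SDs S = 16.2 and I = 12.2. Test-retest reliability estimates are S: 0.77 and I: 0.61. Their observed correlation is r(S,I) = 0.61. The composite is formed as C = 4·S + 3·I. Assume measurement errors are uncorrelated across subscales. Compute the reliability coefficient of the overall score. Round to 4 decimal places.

0.8235

Var(C) = 4²·16.2² + 3²·12.2² + 2·[12·16.2·12.2·0.61] = 5538.6 + 2893.45 = 8432.05.
Under uncorrelated errors the observed covariances equal the true-score covariances, so only the own-variance terms attenuate.
True-score variance = [4²·16.2²·0.77 + 3²·12.2²·0.61] + 2893.45 = 4050.39 + 2893.45 = 6943.84.
Reliability = 6943.84 / 8432.05 = 0.8235.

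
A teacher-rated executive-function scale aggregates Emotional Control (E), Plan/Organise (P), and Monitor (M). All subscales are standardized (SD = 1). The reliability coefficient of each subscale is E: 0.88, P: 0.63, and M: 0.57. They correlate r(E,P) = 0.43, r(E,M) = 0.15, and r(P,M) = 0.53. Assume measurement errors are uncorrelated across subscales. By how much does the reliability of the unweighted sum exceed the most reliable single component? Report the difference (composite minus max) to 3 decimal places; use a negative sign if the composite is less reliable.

-0.056

Var(sum) = 3 + 2.22 = 5.22; true-score variance = 2.08 + 2.22 = 4.3; composite reliability = 0.8238.
Max component reliability = 0.8800.
Difference = 0.8238 − 0.8800 = -0.056.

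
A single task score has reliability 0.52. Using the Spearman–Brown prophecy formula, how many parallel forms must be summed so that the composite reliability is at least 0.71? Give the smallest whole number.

3

k ≥ ρ*(1−ρ₁)/(ρ₁(1−ρ*)) = 0.71·0.48 / (0.52·0.29) = 2.260.
Smallest integer k = 3.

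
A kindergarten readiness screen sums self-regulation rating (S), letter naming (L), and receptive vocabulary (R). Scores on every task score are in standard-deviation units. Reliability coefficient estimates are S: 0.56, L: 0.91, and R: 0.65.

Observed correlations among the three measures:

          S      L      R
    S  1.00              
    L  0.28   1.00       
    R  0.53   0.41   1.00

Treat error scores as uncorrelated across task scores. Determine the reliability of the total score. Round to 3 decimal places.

Var(S+L+R) = 3 + 2·[0.28 + 0.53 + 0.41] = 3 + 2.44 = 5.44.
Because errors are independent across components, Cov(Tᵢ,Tⱼ) = Cov(Xᵢ,Xⱼ); the off-diagonal part of the true-score variance is the same as above.
True-score variance = [0.56 + 0.91 + 0.65] + 2.44 = 2.12 + 2.44 = 4.56.
Reliability = 4.56 / 5.44 = 0.838.

0.838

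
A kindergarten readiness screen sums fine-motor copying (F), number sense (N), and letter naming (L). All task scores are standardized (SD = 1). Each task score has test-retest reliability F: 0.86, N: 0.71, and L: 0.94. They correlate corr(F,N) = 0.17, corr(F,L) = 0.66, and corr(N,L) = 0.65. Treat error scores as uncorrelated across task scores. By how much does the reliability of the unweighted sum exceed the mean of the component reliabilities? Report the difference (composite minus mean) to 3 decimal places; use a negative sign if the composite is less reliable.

Var(sum) = 3 + 2.96 = 5.96; true-score variance = 2.51 + 2.96 = 5.47; composite reliability = 0.9178.
Mean component reliability = 0.8367.
Difference = 0.9178 − 0.8367 = 0.081.

0.081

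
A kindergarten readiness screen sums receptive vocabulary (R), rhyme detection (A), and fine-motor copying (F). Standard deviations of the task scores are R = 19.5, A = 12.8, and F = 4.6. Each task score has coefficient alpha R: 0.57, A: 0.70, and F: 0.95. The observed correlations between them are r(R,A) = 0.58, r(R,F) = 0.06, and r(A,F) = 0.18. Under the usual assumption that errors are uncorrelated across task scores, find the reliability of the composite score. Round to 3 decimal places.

Var(R+A+F) = 19.5² + 12.8² + 4.6² + 2·[19.5·12.8·0.58 + 19.5·4.6·0.06 + 12.8·4.6·0.18] = 565.25 + 321.497 = 886.747.
Under uncorrelated errors the observed covariances equal the true-score covariances, so only the own-variance terms attenuate.
True-score variance = [19.5²·0.57 + 12.8²·0.70 + 4.6²·0.95] + 321.497 = 351.532 + 321.497 = 673.029.
Reliability = 673.029 / 886.747 = 0.759.

0.759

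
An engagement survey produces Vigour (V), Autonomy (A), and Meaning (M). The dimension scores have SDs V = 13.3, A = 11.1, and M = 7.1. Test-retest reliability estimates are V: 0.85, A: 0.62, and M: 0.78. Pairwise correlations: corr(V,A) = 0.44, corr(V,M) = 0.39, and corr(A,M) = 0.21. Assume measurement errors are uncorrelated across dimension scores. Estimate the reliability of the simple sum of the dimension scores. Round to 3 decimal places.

Var(V+A+M) = 13.3² + 11.1² + 7.1² + 2·[13.3·11.1·0.44 + 13.3·7.1·0.39 + 11.1·7.1·0.21] = 350.51 + 236.67 = 587.18.
Under uncorrelated errors the observed covariances equal the true-score covariances, so only the own-variance terms attenuate.
True-score variance = [13.3²·0.85 + 11.1²·0.62 + 7.1²·0.78] + 236.67 = 266.067 + 236.67 = 502.737.
Reliability = 502.737 / 587.18 = 0.856.

0.856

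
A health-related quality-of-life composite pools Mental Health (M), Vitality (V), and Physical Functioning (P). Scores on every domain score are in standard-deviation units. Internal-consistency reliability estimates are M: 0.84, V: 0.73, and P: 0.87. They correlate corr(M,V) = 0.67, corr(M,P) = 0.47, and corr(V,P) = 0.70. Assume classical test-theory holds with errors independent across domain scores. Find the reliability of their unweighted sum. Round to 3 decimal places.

0.916

Var(M+V+P) = 3 + 2·[0.67 + 0.47 + 0.70] = 3 + 3.68 = 6.68.
Under uncorrelated errors the observed covariances equal the true-score covariances, so only the own-variance terms attenuate.
True-score variance = [0.84 + 0.73 + 0.87] + 3.68 = 2.44 + 3.68 = 6.12.
Reliability = 6.12 / 6.68 = 0.916.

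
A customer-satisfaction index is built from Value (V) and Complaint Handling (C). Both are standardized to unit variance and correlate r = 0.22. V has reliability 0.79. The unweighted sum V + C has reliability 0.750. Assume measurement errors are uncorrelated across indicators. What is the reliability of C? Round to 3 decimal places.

Var(V+C) = 2 + 2·0.22 = 2.440.
True-score variance = ρ_V + ρ_C + 2·0.22, so 0.750 = (0.79 + ρ_C + 0.44) / 2.440.
ρ_C = 0.750·2.440 − 0.79 − 0.44 = 0.600.

0.600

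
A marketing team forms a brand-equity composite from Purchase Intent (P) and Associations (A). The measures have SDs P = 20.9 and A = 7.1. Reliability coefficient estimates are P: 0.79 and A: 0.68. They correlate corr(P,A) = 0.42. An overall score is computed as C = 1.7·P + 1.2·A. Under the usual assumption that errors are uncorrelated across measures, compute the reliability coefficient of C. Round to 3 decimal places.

Var(C) = 1.7²·20.9² + 1.2²·7.1² + 2·[2.04·20.9·7.1·0.42] = 1334.97 + 254.281 = 1589.25.
Under uncorrelated errors the observed covariances equal the true-score covariances, so only the own-variance terms attenuate.
True-score variance = [1.7²·20.9²·0.79 + 1.2²·7.1²·0.68] + 254.281 = 1046.64 + 254.281 = 1300.92.
Reliability = 1300.92 / 1589.25 = 0.819.

0.819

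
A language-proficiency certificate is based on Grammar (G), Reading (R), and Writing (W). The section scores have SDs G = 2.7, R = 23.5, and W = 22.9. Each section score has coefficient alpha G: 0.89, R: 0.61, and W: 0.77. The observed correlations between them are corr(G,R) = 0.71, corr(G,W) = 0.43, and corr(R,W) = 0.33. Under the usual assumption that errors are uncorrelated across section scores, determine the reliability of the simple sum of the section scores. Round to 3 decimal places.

0.787

Var(G+R+W) = 2.7² + 23.5² + 22.9² + 2·[2.7·23.5·0.71 + 2.7·22.9·0.43 + 23.5·22.9·0.33] = 1083.95 + 498.452 = 1582.4.
With uncorrelated errors the cross-covariances are all true-score covariance, so they carry over unchanged; only the diagonal terms shrink to ρᵢσᵢ².
True-score variance = [2.7²·0.89 + 23.5²·0.61 + 22.9²·0.77] + 498.452 = 747.156 + 498.452 = 1245.61.
Reliability = 1245.61 / 1582.4 = 0.787.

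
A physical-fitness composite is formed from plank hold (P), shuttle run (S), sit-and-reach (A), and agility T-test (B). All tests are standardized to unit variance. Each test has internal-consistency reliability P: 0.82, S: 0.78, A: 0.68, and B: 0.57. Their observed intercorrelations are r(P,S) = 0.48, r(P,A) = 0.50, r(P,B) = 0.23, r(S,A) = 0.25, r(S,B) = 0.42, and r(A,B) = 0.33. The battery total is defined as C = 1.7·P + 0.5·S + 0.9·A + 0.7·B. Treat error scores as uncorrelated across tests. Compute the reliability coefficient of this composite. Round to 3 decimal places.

Var(C) = 1.7² + 0.5² + 0.9² + 0.7² + 2·[0.85·0.48 + 1.53·0.50 + 1.19·0.23 + 0.45·0.25 + 0.35·0.42 + 0.63·0.33] = 4.44 + 3.8282 = 8.2682.
With uncorrelated errors the cross-covariances are all true-score covariance, so they carry over unchanged; only the diagonal terms shrink to ρᵢσᵢ².
True-score variance = [1.7²·0.82 + 0.5²·0.78 + 0.9²·0.68 + 0.7²·0.57] + 3.8282 = 3.3949 + 3.8282 = 7.2231.
Reliability = 7.2231 / 8.2682 = 0.874.

0.874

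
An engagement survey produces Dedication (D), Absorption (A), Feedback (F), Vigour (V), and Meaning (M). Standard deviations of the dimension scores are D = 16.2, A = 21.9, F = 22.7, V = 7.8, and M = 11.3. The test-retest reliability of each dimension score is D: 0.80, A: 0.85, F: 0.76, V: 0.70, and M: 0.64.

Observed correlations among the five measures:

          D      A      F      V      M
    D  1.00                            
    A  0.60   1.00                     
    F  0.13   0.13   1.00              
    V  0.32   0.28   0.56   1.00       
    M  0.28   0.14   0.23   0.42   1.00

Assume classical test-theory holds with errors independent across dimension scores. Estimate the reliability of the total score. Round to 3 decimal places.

0.890

Var(D+A+F+V+M) = 16.2² + 21.9² + 22.7² + 7.8² + 11.3² + 2·[16.2·21.9·0.60 + 16.2·22.7·0.13 + 16.2·7.8·0.32 + 16.2·11.3·0.28 + 21.9·22.7·0.13 + 21.9·7.8·0.28 + 21.9·11.3·0.14 + 22.7·7.8·0.56 + 22.7·11.3·0.23 + 7.8·11.3·0.42] = 1445.87 + 1389.28 = 2835.15.
Under uncorrelated errors the observed covariances equal the true-score covariances, so only the own-variance terms attenuate.
True-score variance = [16.2²·0.80 + 21.9²·0.85 + 22.7²·0.76 + 7.8²·0.70 + 11.3²·0.64] + 1389.28 = 1133.55 + 1389.28 = 2522.83.
Reliability = 2522.83 / 2835.15 = 0.890.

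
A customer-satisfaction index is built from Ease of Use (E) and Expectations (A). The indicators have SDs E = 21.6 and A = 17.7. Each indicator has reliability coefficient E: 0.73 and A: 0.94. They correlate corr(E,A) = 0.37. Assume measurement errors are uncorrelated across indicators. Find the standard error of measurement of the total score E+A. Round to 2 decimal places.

12.03

Var(total) = 779.85 + 282.917 = 1062.77.
True-score variance = 635.081 + 282.917 = 917.998, so reliability = 0.8638.
Error variance = 1062.77 − 917.998 = 144.769; SEM = √144.769 = 12.03.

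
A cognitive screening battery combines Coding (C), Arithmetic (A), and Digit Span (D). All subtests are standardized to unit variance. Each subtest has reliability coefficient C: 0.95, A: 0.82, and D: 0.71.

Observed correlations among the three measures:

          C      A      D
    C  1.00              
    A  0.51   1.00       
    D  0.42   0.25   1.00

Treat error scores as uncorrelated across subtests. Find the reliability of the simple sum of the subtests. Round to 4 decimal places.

0.9030

Var(C+A+D) = 3 + 2·[0.51 + 0.42 + 0.25] = 3 + 2.36 = 5.36.
With uncorrelated errors the cross-covariances are all true-score covariance, so they carry over unchanged; only the diagonal terms shrink to ρᵢσᵢ².
True-score variance = [0.95 + 0.82 + 0.71] + 2.36 = 2.48 + 2.36 = 4.84.
Reliability = 4.84 / 5.36 = 0.9030.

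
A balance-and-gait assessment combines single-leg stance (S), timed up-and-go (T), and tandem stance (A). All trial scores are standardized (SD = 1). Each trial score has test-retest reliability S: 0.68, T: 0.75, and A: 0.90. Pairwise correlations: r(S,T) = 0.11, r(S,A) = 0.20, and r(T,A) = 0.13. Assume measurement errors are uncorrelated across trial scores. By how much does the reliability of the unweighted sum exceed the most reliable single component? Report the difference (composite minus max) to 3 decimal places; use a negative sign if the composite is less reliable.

-0.073

Var(sum) = 3 + 0.88 = 3.88; true-score variance = 2.33 + 0.88 = 3.21; composite reliability = 0.8273.
Max component reliability = 0.9000.
Difference = 0.8273 − 0.9000 = -0.073.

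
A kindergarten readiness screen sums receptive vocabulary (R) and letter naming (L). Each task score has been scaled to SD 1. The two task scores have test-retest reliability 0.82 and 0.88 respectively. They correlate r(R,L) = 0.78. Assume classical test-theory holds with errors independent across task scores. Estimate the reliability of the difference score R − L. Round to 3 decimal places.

Var(R−L) = 1 + 1 − 2·0.78 = 2 − 1.56 = 0.44.
With uncorrelated errors the cross-covariances are all true-score covariance, so they carry over unchanged; only the diagonal terms shrink to ρᵢσᵢ².
True-score variance = [0.82 + 0.88] − 1.56 = 1.7 − 1.56 = 0.14.
Reliability = 0.14 / 0.44 = 0.318.

0.318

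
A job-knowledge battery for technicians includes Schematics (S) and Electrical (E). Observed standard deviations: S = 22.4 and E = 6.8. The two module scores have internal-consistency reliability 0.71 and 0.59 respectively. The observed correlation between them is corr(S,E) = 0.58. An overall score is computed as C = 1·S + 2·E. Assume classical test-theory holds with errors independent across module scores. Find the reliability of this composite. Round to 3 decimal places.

Var(C) = 22.4² + 2²·6.8² + 2·[2·22.4·6.8·0.58] = 686.72 + 353.382 = 1040.1.
With uncorrelated errors the cross-covariances are all true-score covariance, so they carry over unchanged; only the diagonal terms shrink to ρᵢσᵢ².
True-score variance = [22.4²·0.71 + 2²·6.8²·0.59] + 353.382 = 465.376 + 353.382 = 818.758.
Reliability = 818.758 / 1040.1 = 0.787.

0.787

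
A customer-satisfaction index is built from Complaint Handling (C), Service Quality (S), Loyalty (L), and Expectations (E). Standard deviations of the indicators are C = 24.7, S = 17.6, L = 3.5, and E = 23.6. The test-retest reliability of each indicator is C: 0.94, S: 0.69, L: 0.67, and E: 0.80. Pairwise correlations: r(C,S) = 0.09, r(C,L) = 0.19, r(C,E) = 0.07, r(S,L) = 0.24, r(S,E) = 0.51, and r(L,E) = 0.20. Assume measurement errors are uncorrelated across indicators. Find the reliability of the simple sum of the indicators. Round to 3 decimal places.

0.886

Var(C+S+L+E) = 24.7² + 17.6² + 3.5² + 23.6² + 2·[24.7·17.6·0.09 + 24.7·3.5·0.19 + 24.7·23.6·0.07 + 17.6·3.5·0.24 + 17.6·23.6·0.51 + 3.5·23.6·0.20] = 1489.06 + 678.985 = 2168.04.
Under uncorrelated errors the observed covariances equal the true-score covariances, so only the own-variance terms attenuate.
True-score variance = [24.7²·0.94 + 17.6²·0.69 + 3.5²·0.67 + 23.6²·0.80] + 678.985 = 1240.99 + 678.985 = 1919.98.
Reliability = 1919.98 / 2168.04 = 0.886.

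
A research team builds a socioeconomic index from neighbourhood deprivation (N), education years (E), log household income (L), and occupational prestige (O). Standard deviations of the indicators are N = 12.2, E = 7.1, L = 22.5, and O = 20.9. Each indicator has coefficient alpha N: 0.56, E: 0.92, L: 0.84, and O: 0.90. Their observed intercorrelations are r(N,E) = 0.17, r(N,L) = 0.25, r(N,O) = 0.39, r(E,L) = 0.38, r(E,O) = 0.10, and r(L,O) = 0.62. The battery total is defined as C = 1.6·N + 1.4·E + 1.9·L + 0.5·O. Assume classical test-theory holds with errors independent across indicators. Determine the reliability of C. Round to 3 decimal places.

0.879

Var(C) = 1.6²·12.2² + 1.4²·7.1² + 1.9²·22.5² + 0.5²·20.9² + 2·[2.24·12.2·7.1·0.17 + 3.04·12.2·22.5·0.25 + 0.8·12.2·20.9·0.39 + 2.66·7.1·22.5·0.38 + 0.7·7.1·20.9·0.10 + 0.95·22.5·20.9·0.62] = 2416.6 + 1540 = 3956.6.
Under uncorrelated errors the observed covariances equal the true-score covariances, so only the own-variance terms attenuate.
True-score variance = [1.6²·12.2²·0.56 + 1.4²·7.1²·0.92 + 1.9²·22.5²·0.84 + 0.5²·20.9²·0.90] + 1540 = 1937.71 + 1540 = 3477.71.
Reliability = 3477.71 / 3956.6 = 0.879.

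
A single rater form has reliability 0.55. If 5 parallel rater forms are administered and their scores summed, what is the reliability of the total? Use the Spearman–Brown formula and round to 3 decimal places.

0.859

ρ_k = kρ / (1 + (k−1)ρ) = 5·0.55 / (1 + 4·0.55) = 2.750 / 3.200 = 0.859.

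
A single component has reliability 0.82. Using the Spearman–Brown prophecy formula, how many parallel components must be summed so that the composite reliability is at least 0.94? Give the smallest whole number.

k ≥ ρ*(1−ρ₁)/(ρ₁(1−ρ*)) = 0.94·0.18 / (0.82·0.06) = 3.439.
Smallest integer k = 4.

4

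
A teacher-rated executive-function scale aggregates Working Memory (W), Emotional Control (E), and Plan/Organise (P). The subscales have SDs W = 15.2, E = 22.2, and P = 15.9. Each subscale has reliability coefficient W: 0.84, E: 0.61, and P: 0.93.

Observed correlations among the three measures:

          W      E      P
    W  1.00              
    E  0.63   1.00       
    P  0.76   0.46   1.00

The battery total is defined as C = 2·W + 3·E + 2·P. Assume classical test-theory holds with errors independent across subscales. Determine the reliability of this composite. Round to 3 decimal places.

Var(C) = 2²·15.2² + 3²·22.2² + 2²·15.9² + 2·[6·15.2·22.2·0.63 + 4·15.2·15.9·0.76 + 6·22.2·15.9·0.46] = 6370.96 + 5968.91 = 12339.9.
Because errors are independent across components, Cov(Tᵢ,Tⱼ) = Cov(Xᵢ,Xⱼ); the off-diagonal part of the true-score variance is the same as above.
True-score variance = [2²·15.2²·0.84 + 3²·22.2²·0.61 + 2²·15.9²·0.93] + 5968.91 = 4422.44 + 5968.91 = 10391.3.
Reliability = 10391.3 / 12339.9 = 0.842.

0.842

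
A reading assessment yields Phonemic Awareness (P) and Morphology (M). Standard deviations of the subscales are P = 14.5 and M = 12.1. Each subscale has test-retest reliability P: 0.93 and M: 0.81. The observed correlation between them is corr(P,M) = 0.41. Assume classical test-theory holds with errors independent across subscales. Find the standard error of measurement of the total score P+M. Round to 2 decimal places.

6.52

Var(total) = 356.66 + 143.869 = 500.529.
True-score variance = 314.125 + 143.869 = 457.994, so reliability = 0.9150.
Error variance = 500.529 − 457.994 = 42.5354; SEM = √42.5354 = 6.52.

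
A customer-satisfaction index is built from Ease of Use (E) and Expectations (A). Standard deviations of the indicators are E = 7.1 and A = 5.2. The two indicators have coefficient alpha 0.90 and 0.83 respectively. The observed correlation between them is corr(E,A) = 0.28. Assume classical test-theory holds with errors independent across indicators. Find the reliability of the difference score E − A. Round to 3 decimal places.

0.830

Var(E−A) = 7.1² + 5.2² − 2·7.1·5.2·0.28 = 77.45 − 20.6752 = 56.7748.
With uncorrelated errors the cross-covariances are all true-score covariance, so they carry over unchanged; only the diagonal terms shrink to ρᵢσᵢ².
True-score variance = [7.1²·0.90 + 5.2²·0.83] − 20.6752 = 67.8122 − 20.6752 = 47.137.
Reliability = 47.137 / 56.7748 = 0.830.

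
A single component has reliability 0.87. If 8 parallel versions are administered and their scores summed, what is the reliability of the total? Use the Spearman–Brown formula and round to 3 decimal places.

ρ_k = kρ / (1 + (k−1)ρ) = 8·0.87 / (1 + 7·0.87) = 6.960 / 7.090 = 0.982.

0.982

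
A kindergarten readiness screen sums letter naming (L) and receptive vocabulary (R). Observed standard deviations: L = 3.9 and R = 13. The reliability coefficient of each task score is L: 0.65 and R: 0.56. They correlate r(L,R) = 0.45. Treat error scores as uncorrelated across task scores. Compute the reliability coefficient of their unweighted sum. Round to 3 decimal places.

0.653

Var(L+R) = 3.9² + 13² + 2·[3.9·13·0.45] = 184.21 + 45.63 = 229.84.
Because errors are independent across components, Cov(Tᵢ,Tⱼ) = Cov(Xᵢ,Xⱼ); the off-diagonal part of the true-score variance is the same as above.
True-score variance = [3.9²·0.65 + 13²·0.56] + 45.63 = 104.527 + 45.63 = 150.156.
Reliability = 150.156 / 229.84 = 0.653.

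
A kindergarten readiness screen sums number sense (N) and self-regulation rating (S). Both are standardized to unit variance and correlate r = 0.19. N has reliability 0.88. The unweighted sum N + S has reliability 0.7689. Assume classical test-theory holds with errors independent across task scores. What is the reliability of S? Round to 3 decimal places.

0.570

Var(N+S) = 2 + 2·0.19 = 2.380.
True-score variance = ρ_N + ρ_S + 2·0.19, so 0.7689 = (0.88 + ρ_S + 0.38) / 2.380.
ρ_S = 0.7689·2.380 − 0.88 − 0.38 = 0.570.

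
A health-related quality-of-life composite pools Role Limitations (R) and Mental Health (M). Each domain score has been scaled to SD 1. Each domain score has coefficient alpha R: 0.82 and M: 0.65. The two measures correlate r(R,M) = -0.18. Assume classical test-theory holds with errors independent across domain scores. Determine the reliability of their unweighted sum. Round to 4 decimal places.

Var(R+M) = 2 + 2·[(-0.18)] = 2 − 0.36 = 1.64.
With uncorrelated errors the cross-covariances are all true-score covariance, so they carry over unchanged; only the diagonal terms shrink to ρᵢσᵢ².
True-score variance = [0.82 + 0.65] − 0.36 = 1.47 − 0.36 = 1.11.
Reliability = 1.11 / 1.64 = 0.6768.

0.6768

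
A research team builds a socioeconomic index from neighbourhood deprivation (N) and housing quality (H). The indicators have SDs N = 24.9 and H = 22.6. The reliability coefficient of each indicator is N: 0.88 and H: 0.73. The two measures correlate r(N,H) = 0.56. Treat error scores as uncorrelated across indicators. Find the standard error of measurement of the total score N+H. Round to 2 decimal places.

14.57

Var(total) = 1130.77 + 630.269 = 1761.04.
True-score variance = 918.464 + 630.269 = 1548.73, so reliability = 0.8794.
Error variance = 1761.04 − 1548.73 = 212.306; SEM = √212.306 = 14.57.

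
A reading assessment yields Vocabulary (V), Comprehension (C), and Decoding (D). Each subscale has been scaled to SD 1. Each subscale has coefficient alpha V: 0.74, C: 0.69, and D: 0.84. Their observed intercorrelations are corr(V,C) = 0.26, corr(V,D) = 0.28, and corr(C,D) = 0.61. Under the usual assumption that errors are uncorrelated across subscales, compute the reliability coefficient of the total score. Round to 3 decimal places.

0.862

Var(V+C+D) = 3 + 2·[0.26 + 0.28 + 0.61] = 3 + 2.3 = 5.3.
Under uncorrelated errors the observed covariances equal the true-score covariances, so only the own-variance terms attenuate.
True-score variance = [0.74 + 0.69 + 0.84] + 2.3 = 2.27 + 2.3 = 4.57.
Reliability = 4.57 / 5.3 = 0.862.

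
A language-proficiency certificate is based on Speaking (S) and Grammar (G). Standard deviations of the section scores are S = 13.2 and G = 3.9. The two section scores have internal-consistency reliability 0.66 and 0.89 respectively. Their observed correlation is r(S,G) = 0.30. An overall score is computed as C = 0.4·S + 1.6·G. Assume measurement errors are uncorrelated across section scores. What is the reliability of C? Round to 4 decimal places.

Var(C) = 0.4²·13.2² + 1.6²·3.9² + 2·[0.64·13.2·3.9·0.30] = 66.816 + 19.7683 = 86.5843.
With uncorrelated errors the cross-covariances are all true-score covariance, so they carry over unchanged; only the diagonal terms shrink to ρᵢσᵢ².
True-score variance = [0.4²·13.2²·0.66 + 1.6²·3.9²·0.89] + 19.7683 = 53.0542 + 19.7683 = 72.8225.
Reliability = 72.8225 / 86.5843 = 0.8411.

0.8411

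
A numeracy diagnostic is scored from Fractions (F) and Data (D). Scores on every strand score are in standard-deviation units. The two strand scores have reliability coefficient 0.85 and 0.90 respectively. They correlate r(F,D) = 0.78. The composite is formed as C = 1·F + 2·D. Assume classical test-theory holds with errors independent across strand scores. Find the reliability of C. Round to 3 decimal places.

0.932

Var(C) = 1 + 2² + 2·[2·0.78] = 5 + 3.12 = 8.12.
Because errors are independent across components, Cov(Tᵢ,Tⱼ) = Cov(Xᵢ,Xⱼ); the off-diagonal part of the true-score variance is the same as above.
True-score variance = [0.85 + 2²·0.90] + 3.12 = 4.45 + 3.12 = 7.57.
Reliability = 7.57 / 8.12 = 0.932.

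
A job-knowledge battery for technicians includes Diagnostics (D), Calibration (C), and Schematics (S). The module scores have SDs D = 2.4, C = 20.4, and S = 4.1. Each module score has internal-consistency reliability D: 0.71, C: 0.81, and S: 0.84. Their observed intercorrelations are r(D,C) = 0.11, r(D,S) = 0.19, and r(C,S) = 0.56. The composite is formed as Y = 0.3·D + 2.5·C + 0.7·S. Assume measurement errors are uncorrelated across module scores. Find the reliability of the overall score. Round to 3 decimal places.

0.822

Var(Y) = 0.3²·2.4² + 2.5²·20.4² + 0.7²·4.1² + 2·[0.75·2.4·20.4·0.11 + 0.21·2.4·4.1·0.19 + 1.75·20.4·4.1·0.56] = 2609.76 + 172.798 = 2782.55.
With uncorrelated errors the cross-covariances are all true-score covariance, so they carry over unchanged; only the diagonal terms shrink to ρᵢσᵢ².
True-score variance = [0.3²·2.4²·0.71 + 2.5²·20.4²·0.81 + 0.7²·4.1²·0.84] + 172.798 = 2114.1 + 172.798 = 2286.9.
Reliability = 2286.9 / 2782.55 = 0.822.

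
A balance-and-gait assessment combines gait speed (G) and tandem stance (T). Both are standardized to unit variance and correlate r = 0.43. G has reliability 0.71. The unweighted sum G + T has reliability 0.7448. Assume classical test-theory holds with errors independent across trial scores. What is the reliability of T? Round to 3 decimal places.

Var(G+T) = 2 + 2·0.43 = 2.860.
True-score variance = ρ_G + ρ_T + 2·0.43, so 0.7448 = (0.71 + ρ_T + 0.86) / 2.860.
ρ_T = 0.7448·2.860 − 0.71 − 0.86 = 0.560.

0.560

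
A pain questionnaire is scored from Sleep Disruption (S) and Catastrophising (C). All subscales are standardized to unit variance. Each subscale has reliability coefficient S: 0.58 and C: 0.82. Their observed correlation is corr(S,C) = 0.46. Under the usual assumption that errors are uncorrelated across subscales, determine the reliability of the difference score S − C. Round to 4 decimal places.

Var(S−C) = 1 + 1 − 2·0.46 = 2 − 0.92 = 1.08.
Because errors are independent across components, Cov(Tᵢ,Tⱼ) = Cov(Xᵢ,Xⱼ); the off-diagonal part of the true-score variance is the same as above.
True-score variance = [0.58 + 0.82] − 0.92 = 1.4 − 0.92 = 0.48.
Reliability = 0.48 / 1.08 = 0.4444.

0.4444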